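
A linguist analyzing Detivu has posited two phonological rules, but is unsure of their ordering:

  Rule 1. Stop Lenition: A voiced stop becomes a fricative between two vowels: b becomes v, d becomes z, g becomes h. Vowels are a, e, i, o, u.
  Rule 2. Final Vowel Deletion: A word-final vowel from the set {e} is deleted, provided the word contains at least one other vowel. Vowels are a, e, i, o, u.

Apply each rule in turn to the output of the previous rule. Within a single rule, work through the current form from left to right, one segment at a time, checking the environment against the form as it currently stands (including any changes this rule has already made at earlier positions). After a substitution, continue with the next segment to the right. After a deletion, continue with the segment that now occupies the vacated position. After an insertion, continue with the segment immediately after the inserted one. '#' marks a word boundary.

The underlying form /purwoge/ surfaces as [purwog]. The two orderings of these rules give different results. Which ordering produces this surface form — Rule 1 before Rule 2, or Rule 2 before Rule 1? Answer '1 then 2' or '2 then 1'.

2 then 1

Order 1 then 2:
  1 Stop Lenition: [purwoge] → [purwohe]
  2 Final Vowel Deletion: [purwohe] → [purwoh]
  result: [purwoh]
Order 2 then 1:
  2 Final Vowel Deletion: [purwoge] → [purwog]
  1 Stop Lenition: no change — [purwog]
  result: [purwog]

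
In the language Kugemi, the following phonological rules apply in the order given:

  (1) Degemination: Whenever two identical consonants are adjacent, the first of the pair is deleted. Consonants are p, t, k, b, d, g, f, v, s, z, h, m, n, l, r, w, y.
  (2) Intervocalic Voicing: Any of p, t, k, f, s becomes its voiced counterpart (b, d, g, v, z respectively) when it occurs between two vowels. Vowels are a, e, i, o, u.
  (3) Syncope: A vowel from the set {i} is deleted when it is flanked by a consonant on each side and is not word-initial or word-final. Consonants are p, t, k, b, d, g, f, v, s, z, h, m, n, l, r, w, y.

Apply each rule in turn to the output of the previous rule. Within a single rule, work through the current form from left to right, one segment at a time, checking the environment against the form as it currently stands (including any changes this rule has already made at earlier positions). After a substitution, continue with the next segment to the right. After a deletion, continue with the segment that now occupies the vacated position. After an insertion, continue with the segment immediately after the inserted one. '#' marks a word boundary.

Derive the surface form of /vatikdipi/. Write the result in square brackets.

[vadkdbi]

(1) Degemination: no change — [vatikdipi]
(2) Intervocalic Voicing: [vatikdipi] → [vadikdibi]
(3) Syncope: [vadikdibi] → [vadkdbi]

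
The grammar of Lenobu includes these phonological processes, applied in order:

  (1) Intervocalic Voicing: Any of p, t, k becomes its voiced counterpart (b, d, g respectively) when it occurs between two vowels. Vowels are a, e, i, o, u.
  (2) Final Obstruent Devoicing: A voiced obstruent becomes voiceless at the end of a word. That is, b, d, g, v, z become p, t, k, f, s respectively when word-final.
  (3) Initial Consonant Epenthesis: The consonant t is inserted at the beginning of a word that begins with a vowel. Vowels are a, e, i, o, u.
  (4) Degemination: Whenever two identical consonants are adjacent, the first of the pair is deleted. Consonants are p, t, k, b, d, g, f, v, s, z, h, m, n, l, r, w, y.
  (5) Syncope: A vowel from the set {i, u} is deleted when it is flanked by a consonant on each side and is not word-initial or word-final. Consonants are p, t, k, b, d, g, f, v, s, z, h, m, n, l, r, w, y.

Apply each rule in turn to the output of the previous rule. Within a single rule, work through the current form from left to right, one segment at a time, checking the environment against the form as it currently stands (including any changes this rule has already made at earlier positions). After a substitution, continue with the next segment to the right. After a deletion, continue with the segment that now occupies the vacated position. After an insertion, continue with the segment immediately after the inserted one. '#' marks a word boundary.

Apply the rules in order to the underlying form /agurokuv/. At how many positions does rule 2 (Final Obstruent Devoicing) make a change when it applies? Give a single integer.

1

(1) Intervocalic Voicing: [agurokuv] → [aguroguv]
(2) Final Obstruent Devoicing: [aguroguv] → [aguroguf]
(3) Initial Consonant Epenthesis: [aguroguf] → [taguroguf]
(4) Degemination: no change — [taguroguf]
(5) Syncope: [taguroguf] → [tagrogf]
Rule 2 changed 1 position(s).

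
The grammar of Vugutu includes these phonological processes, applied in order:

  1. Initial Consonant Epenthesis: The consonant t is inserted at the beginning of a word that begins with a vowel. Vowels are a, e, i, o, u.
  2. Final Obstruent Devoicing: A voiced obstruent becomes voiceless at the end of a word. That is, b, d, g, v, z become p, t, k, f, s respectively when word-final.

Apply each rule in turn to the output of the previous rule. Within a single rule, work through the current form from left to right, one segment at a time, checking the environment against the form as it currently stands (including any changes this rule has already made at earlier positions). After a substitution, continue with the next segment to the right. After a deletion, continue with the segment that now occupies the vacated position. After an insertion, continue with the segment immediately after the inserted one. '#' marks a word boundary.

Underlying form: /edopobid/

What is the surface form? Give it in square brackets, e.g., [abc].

[tedopobit]

1 Initial Consonant Epenthesis: [edopobid] → [tedopobid]
2 Final Obstruent Devoicing: [tedopobid] → [tedopobit]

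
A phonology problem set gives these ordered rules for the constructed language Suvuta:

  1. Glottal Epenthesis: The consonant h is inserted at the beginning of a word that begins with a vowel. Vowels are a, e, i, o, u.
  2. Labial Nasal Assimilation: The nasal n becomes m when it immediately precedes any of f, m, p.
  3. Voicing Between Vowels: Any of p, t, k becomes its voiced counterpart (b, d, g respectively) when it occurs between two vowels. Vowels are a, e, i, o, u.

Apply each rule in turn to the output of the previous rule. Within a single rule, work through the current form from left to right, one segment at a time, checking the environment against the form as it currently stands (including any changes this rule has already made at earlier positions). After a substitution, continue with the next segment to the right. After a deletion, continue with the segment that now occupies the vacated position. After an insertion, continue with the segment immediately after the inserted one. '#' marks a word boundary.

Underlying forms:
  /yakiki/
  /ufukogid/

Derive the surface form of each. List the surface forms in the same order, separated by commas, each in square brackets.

[yagigi], [hufugogid]

/yakiki/:
  1 Glottal Epenthesis: no change — [yakiki]
  2 Labial Nasal Assimilation: no change — [yakiki]
  3 Voicing Between Vowels: [yakiki] → [yagigi]
/ufukogid/:
  1 Glottal Epenthesis: [ufukogid] → [hufukogid]
  2 Labial Nasal Assimilation: no change — [hufukogid]
  3 Voicing Between Vowels: [hufukogid] → [hufugogid]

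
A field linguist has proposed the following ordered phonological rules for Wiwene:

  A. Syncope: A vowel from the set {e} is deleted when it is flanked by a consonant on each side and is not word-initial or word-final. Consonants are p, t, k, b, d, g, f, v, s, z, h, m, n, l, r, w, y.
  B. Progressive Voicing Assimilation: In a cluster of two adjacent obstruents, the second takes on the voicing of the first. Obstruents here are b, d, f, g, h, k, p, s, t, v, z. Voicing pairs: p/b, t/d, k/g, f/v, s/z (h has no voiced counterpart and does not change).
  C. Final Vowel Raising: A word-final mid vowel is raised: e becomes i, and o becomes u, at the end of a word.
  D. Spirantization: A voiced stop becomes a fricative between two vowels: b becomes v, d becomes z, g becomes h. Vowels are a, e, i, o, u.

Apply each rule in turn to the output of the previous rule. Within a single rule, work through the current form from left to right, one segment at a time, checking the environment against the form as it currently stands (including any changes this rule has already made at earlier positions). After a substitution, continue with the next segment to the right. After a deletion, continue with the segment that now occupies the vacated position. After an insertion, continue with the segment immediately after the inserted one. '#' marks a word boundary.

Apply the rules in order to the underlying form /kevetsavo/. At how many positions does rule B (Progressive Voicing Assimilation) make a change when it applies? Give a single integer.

1

A Syncope: [kevetsavo] → [kvtsavo]
B Progressive Voicing Assimilation: [kvtsavo] → [kftsavo]
C Final Vowel Raising: [kftsavo] → [kftsavu]
D Spirantization: no change — [kftsavu]
Rule B changed 1 position(s).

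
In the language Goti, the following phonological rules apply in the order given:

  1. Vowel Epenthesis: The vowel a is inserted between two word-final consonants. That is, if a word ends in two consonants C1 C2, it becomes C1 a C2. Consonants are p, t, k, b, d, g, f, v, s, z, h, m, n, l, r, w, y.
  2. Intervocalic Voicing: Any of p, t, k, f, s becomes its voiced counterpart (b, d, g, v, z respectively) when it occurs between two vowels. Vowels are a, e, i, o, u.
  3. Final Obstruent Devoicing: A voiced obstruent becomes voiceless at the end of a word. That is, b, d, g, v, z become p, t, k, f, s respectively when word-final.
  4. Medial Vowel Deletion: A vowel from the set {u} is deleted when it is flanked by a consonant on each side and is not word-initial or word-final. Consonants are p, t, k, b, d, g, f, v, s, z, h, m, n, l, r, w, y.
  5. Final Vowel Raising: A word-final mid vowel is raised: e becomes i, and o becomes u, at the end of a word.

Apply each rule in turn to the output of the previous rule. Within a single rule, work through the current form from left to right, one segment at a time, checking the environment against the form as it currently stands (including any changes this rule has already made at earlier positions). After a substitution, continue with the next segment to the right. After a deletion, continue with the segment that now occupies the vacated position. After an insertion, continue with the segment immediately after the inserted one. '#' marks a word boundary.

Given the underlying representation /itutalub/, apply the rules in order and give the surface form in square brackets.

[iddalp]

1 Vowel Epenthesis: no change — [itutalub]
2 Intervocalic Voicing: [itutalub] → [idudalub]
3 Final Obstruent Devoicing: [idudalub] → [idudalup]
4 Medial Vowel Deletion: [idudalup] → [iddalp]
5 Final Vowel Raising: no change — [iddalp]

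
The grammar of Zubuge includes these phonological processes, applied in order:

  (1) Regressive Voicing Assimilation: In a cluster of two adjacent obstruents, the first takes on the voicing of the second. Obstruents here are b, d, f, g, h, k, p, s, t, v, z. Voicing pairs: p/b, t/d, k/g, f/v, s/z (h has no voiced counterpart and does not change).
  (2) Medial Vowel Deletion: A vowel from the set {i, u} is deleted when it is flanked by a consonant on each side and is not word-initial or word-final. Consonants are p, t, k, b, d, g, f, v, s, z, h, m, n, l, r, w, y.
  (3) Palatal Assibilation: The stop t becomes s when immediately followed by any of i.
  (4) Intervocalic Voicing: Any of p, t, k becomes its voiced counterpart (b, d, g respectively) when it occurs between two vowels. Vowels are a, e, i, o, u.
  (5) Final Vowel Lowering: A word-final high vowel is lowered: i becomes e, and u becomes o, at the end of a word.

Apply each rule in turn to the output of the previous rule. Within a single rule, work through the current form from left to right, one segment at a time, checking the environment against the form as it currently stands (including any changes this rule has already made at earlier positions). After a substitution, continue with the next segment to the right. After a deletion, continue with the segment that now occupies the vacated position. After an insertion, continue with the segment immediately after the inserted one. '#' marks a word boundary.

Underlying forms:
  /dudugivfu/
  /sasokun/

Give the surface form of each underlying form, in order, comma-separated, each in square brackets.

[ddgffo], [sasokn]

/dudugivfu/:
  (1) Regressive Voicing Assimilation: [dudugivfu] → [dudugiffu]
  (2) Medial Vowel Deletion: [dudugiffu] → [ddgffu]
  (3) Palatal Assibilation: no change — [ddgffu]
  (4) Intervocalic Voicing: no change — [ddgffu]
  (5) Final Vowel Lowering: [ddgffu] → [ddgffo]
/sasokun/:
  (1) Regressive Voicing Assimilation: no change — [sasokun]
  (2) Medial Vowel Deletion: [sasokun] → [sasokn]
  (3) Palatal Assibilation: no change — [sasokn]
  (4) Intervocalic Voicing: no change — [sasokn]
  (5) Final Vowel Lowering: no change — [sasokn]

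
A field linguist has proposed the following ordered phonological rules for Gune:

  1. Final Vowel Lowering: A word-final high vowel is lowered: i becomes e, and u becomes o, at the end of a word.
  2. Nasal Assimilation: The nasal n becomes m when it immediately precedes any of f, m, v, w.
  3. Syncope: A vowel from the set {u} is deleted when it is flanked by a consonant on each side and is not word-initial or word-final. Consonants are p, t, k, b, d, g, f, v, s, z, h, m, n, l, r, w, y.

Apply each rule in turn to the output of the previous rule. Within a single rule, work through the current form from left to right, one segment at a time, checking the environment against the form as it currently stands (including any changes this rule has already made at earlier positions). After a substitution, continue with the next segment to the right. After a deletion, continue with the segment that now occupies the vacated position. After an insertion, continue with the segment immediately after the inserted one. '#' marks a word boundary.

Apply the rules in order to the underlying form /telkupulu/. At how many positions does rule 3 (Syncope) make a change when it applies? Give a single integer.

2

1 Final Vowel Lowering: [telkupulu] → [telkupulo]
2 Nasal Assimilation: no change — [telkupulo]
3 Syncope: [telkupulo] → [telkplo]
Rule 3 changed 2 position(s).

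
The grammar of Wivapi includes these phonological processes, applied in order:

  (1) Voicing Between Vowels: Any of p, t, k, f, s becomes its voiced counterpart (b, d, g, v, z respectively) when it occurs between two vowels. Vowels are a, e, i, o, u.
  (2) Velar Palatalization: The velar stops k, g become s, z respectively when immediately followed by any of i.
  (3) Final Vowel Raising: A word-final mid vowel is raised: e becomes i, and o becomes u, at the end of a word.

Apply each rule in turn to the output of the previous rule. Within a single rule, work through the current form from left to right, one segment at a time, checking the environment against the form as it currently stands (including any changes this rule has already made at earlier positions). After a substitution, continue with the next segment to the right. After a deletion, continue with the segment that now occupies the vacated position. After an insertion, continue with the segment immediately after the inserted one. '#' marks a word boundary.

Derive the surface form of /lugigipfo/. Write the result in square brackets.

[luzizipfu]

(1) Voicing Between Vowels: no change — [lugigipfo]
(2) Velar Palatalization: [lugigipfo] → [luzizipfo]
(3) Final Vowel Raising: [luzizipfo] → [luzizipfu]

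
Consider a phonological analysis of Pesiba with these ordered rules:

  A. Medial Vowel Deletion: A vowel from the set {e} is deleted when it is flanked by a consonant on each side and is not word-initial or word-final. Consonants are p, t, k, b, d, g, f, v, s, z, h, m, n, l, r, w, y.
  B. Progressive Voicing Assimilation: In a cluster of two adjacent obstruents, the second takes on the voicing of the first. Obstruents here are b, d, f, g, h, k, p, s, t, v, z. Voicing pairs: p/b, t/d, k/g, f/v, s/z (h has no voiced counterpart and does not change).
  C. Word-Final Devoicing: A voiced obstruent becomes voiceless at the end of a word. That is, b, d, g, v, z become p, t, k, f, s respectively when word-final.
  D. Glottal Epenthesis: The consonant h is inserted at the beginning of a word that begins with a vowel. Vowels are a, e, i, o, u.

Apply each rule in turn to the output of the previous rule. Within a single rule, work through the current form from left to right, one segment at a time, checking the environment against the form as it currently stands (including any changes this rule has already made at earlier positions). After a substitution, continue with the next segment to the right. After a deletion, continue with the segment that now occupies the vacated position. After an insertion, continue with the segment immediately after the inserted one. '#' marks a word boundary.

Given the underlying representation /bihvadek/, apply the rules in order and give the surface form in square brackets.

[bihfadk]

A Medial Vowel Deletion: [bihvadek] → [bihvadk]
B Progressive Voicing Assimilation: [bihvadk] → [bihfadg]
C Word-Final Devoicing: [bihfadg] → [bihfadk]
D Glottal Epenthesis: no change — [bihfadk]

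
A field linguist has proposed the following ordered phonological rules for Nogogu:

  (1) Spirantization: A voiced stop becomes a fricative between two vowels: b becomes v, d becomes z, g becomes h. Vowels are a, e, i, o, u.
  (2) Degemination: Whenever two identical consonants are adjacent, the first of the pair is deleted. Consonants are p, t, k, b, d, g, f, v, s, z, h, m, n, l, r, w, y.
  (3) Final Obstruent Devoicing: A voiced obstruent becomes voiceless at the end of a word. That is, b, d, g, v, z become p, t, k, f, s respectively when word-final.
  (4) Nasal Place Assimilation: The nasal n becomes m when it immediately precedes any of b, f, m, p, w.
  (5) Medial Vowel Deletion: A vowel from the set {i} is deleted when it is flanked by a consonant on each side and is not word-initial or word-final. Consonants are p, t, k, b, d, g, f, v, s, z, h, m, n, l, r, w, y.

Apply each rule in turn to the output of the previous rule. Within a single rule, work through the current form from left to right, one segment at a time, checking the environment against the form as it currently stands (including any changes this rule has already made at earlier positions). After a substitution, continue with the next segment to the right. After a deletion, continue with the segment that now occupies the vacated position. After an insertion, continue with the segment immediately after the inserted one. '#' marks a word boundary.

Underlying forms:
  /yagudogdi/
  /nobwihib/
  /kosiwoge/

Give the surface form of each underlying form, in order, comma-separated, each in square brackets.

/yagudogdi/:
  (1) Spirantization: [yagudogdi] → [yahuzogdi]
  (2) Degemination: no change — [yahuzogdi]
  (3) Final Obstruent Devoicing: no change — [yahuzogdi]
  (4) Nasal Place Assimilation: no change — [yahuzogdi]
  (5) Medial Vowel Deletion: no change — [yahuzogdi]
/nobwihib/:
  (1) Spirantization: no change — [nobwihib]
  (2) Degemination: no change — [nobwihib]
  (3) Final Obstruent Devoicing: [nobwihib] → [nobwihip]
  (4) Nasal Place Assimilation: no change — [nobwihip]
  (5) Medial Vowel Deletion: [nobwihip] → [nobwhp]
/kosiwoge/:
  (1) Spirantization: [kosiwoge] → [kosiwohe]
  (2) Degemination: no change — [kosiwohe]
  (3) Final Obstruent Devoicing: no change — [kosiwohe]
  (4) Nasal Place Assimilation: no change — [kosiwohe]
  (5) Medial Vowel Deletion: [kosiwohe] → [koswohe]

[yahuzogdi], [nobwhp], [koswohe]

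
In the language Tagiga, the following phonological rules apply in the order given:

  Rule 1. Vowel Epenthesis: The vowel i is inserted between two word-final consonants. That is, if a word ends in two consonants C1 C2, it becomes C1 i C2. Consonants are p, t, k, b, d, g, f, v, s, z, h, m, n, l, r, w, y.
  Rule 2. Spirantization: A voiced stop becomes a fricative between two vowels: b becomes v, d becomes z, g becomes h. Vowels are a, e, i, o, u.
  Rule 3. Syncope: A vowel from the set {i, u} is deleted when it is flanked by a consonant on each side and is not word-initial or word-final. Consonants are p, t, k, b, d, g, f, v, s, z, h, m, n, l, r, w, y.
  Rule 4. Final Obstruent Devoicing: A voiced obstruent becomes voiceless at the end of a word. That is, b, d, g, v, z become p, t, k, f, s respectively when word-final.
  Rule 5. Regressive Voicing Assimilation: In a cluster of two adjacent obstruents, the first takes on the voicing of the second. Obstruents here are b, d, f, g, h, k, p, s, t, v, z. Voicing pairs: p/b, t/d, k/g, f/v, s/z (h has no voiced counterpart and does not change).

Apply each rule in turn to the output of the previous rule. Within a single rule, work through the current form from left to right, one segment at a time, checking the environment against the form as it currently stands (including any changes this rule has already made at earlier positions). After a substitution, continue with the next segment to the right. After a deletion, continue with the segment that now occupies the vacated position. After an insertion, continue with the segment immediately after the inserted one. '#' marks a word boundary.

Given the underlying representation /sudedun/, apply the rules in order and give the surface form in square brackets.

Rule 1 Vowel Epenthesis: no change — [sudedun]
Rule 2 Spirantization: [sudedun] → [suzezun]
Rule 3 Syncope: [suzezun] → [szezn]
Rule 4 Final Obstruent Devoicing: no change — [szezn]
Rule 5 Regressive Voicing Assimilation: [szezn] → [zzezn]

[zzezn]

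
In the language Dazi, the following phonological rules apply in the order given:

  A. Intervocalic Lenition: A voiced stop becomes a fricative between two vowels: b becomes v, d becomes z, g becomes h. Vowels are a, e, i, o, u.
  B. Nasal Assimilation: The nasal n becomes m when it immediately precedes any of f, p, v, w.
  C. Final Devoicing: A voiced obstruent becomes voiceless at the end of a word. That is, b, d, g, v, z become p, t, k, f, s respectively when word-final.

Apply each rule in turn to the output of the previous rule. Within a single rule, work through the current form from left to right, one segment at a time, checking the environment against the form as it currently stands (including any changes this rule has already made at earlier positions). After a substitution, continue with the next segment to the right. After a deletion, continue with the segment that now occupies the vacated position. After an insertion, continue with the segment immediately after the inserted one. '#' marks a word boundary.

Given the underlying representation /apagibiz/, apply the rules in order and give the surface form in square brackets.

A Intervocalic Lenition: [apagibiz] → [apahiviz]
B Nasal Assimilation: no change — [apahiviz]
C Final Devoicing: [apahiviz] → [apahivis]

[apahivis]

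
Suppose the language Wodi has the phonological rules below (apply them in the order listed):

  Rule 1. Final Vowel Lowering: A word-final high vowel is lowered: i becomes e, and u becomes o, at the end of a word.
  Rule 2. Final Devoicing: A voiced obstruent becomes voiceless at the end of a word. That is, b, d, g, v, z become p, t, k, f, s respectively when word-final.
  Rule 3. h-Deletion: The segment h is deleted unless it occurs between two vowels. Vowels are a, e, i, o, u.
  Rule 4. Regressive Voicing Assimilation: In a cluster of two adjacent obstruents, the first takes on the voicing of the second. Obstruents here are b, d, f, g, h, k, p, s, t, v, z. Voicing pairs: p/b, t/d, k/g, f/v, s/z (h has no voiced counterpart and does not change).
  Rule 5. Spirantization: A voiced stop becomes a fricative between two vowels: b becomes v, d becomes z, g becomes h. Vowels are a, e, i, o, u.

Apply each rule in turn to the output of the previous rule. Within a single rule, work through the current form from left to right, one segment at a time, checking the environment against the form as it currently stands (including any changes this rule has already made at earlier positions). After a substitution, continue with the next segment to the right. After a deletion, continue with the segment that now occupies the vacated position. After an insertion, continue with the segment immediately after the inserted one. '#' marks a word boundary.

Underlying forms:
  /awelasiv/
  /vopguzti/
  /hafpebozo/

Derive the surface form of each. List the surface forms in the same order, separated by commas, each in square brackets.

/awelasiv/:
  Rule 1 Final Vowel Lowering: no change — [awelasiv]
  Rule 2 Final Devoicing: [awelasiv] → [awelasif]
  Rule 3 h-Deletion: no change — [awelasif]
  Rule 4 Regressive Voicing Assimilation: no change — [awelasif]
  Rule 5 Spirantization: no change — [awelasif]
/vopguzti/:
  Rule 1 Final Vowel Lowering: [vopguzti] → [vopguzte]
  Rule 2 Final Devoicing: no change — [vopguzte]
  Rule 3 h-Deletion: no change — [vopguzte]
  Rule 4 Regressive Voicing Assimilation: [vopguzte] → [vobguste]
  Rule 5 Spirantization: no change — [vobguste]
/hafpebozo/:
  Rule 1 Final Vowel Lowering: no change — [hafpebozo]
  Rule 2 Final Devoicing: no change — [hafpebozo]
  Rule 3 h-Deletion: [hafpebozo] → [afpebozo]
  Rule 4 Regressive Voicing Assimilation: no change — [afpebozo]
  Rule 5 Spirantization: [afpebozo] → [afpevozo]

[awelasif], [vobguste], [afpevozo]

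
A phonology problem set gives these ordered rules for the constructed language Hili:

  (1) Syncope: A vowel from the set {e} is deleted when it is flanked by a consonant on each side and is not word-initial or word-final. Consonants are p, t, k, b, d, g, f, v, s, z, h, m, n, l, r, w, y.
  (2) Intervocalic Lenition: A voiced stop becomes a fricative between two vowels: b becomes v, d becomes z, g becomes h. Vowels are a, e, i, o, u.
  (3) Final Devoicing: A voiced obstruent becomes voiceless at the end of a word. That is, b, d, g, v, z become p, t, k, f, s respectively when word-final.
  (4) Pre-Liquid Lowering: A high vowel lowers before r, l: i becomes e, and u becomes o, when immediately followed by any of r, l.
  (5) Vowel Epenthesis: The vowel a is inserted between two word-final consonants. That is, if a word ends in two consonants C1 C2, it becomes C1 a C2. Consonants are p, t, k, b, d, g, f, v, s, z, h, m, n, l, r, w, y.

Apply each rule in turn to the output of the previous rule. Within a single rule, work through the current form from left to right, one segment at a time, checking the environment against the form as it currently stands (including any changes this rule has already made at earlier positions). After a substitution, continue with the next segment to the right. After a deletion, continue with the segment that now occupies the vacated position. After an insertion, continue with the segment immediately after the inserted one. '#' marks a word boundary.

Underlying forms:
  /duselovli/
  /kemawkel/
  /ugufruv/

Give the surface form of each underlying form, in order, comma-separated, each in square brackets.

/duselovli/:
  (1) Syncope: [duselovli] → [duslovli]
  (2) Intervocalic Lenition: no change — [duslovli]
  (3) Final Devoicing: no change — [duslovli]
  (4) Pre-Liquid Lowering: no change — [duslovli]
  (5) Vowel Epenthesis: no change — [duslovli]
/kemawkel/:
  (1) Syncope: [kemawkel] → [kmawkl]
  (2) Intervocalic Lenition: no change — [kmawkl]
  (3) Final Devoicing: no change — [kmawkl]
  (4) Pre-Liquid Lowering: no change — [kmawkl]
  (5) Vowel Epenthesis: [kmawkl] → [kmawkal]
/ugufruv/:
  (1) Syncope: no change — [ugufruv]
  (2) Intervocalic Lenition: [ugufruv] → [uhufruv]
  (3) Final Devoicing: [uhufruv] → [uhufruf]
  (4) Pre-Liquid Lowering: no change — [uhufruf]
  (5) Vowel Epenthesis: no change — [uhufruf]

[duslovli], [kmawkal], [uhufruf]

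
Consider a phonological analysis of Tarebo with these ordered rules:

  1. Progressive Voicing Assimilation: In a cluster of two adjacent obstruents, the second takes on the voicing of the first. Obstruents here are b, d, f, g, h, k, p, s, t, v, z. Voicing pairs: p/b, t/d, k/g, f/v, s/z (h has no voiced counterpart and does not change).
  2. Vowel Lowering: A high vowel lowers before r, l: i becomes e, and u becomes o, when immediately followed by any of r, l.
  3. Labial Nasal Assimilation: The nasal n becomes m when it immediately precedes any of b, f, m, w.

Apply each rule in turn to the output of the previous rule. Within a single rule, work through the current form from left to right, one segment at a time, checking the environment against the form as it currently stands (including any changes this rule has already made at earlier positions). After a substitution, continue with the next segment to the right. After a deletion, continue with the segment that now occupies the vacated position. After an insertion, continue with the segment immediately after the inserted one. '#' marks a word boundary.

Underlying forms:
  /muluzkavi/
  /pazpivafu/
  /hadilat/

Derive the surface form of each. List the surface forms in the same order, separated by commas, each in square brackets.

/muluzkavi/:
  1 Progressive Voicing Assimilation: [muluzkavi] → [muluzgavi]
  2 Vowel Lowering: [muluzgavi] → [moluzgavi]
  3 Labial Nasal Assimilation: no change — [moluzgavi]
/pazpivafu/:
  1 Progressive Voicing Assimilation: [pazpivafu] → [pazbivafu]
  2 Vowel Lowering: no change — [pazbivafu]
  3 Labial Nasal Assimilation: no change — [pazbivafu]
/hadilat/:
  1 Progressive Voicing Assimilation: no change — [hadilat]
  2 Vowel Lowering: [hadilat] → [hadelat]
  3 Labial Nasal Assimilation: no change — [hadelat]

[moluzgavi], [pazbivafu], [hadelat]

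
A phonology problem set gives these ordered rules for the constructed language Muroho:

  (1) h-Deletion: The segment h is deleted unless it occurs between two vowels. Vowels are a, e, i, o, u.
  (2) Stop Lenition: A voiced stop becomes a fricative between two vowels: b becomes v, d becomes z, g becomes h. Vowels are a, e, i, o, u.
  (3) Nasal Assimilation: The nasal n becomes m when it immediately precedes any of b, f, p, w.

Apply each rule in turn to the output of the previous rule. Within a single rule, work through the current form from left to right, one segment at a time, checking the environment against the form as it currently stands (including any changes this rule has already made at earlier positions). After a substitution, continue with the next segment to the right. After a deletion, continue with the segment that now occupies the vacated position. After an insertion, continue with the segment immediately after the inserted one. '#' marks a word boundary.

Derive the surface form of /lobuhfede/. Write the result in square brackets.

[lovufeze]

(1) h-Deletion: [lobuhfede] → [lobufede]
(2) Stop Lenition: [lobufede] → [lovufeze]
(3) Nasal Assimilation: no change — [lovufeze]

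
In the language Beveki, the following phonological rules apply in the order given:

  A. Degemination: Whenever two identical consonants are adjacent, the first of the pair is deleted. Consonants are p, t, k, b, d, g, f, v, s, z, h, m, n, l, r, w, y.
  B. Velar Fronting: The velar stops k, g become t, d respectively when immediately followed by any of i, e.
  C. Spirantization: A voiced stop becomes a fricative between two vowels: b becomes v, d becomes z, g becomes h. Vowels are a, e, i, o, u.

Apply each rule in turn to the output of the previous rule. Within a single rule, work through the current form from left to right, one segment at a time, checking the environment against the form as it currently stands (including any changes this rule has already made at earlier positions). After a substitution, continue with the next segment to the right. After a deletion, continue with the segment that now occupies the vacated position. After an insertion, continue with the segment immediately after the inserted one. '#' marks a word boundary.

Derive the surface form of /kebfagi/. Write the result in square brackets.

A Degemination: no change — [kebfagi]
B Velar Fronting: [kebfagi] → [tebfadi]
C Spirantization: [tebfadi] → [tebfazi]

[tebfazi]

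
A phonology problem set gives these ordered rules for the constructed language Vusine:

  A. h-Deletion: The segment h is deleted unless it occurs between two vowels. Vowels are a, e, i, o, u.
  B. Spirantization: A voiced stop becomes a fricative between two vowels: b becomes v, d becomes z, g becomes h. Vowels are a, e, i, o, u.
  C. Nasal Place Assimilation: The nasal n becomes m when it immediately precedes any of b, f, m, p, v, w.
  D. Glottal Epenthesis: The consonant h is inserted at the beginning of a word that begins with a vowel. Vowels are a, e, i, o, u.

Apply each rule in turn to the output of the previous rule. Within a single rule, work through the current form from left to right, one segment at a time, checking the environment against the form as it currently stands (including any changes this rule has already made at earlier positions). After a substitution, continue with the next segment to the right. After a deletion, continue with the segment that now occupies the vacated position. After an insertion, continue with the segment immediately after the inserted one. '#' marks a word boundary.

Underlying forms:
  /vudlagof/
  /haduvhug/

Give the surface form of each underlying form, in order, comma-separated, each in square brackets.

[vudlahof], [hazuvug]

/vudlagof/:
  A h-Deletion: no change — [vudlagof]
  B Spirantization: [vudlagof] → [vudlahof]
  C Nasal Place Assimilation: no change — [vudlahof]
  D Glottal Epenthesis: no change — [vudlahof]
/haduvhug/:
  A h-Deletion: [haduvhug] → [aduvug]
  B Spirantization: [aduvug] → [azuvug]
  C Nasal Place Assimilation: no change — [azuvug]
  D Glottal Epenthesis: [azuvug] → [hazuvug]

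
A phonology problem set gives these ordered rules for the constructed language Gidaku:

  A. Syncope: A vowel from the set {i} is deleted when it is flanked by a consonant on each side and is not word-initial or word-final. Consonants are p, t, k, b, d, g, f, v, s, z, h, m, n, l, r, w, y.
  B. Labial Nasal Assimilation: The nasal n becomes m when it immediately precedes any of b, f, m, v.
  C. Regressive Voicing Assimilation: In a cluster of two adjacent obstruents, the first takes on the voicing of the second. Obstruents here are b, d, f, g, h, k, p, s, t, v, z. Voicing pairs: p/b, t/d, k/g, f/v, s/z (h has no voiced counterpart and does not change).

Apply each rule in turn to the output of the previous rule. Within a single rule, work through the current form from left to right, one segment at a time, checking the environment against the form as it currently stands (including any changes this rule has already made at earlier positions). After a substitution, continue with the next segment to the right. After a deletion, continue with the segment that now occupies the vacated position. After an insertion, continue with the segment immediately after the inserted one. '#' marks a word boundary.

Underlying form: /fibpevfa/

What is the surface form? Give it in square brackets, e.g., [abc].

[vppeffa]

A Syncope: [fibpevfa] → [fbpevfa]
B Labial Nasal Assimilation: no change — [fbpevfa]
C Regressive Voicing Assimilation: [fbpevfa] → [vppeffa]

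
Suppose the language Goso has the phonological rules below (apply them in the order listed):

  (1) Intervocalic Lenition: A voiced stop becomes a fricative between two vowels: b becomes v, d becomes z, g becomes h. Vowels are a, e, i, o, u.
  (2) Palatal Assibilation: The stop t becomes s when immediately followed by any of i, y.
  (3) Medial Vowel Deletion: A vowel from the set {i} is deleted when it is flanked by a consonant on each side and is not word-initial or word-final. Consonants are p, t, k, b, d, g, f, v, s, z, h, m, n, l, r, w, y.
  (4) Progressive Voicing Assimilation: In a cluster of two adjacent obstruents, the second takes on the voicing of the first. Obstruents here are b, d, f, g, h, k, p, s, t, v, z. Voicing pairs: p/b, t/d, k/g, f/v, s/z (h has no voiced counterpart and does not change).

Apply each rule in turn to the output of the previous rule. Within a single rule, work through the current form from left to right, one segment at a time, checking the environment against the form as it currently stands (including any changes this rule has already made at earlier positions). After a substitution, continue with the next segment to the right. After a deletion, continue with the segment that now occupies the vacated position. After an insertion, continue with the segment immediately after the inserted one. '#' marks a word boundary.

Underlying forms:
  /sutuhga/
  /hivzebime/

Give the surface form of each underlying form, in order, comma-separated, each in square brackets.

/sutuhga/:
  (1) Intervocalic Lenition: no change — [sutuhga]
  (2) Palatal Assibilation: no change — [sutuhga]
  (3) Medial Vowel Deletion: no change — [sutuhga]
  (4) Progressive Voicing Assimilation: [sutuhga] → [sutuhka]
/hivzebime/:
  (1) Intervocalic Lenition: [hivzebime] → [hivzevime]
  (2) Palatal Assibilation: no change — [hivzevime]
  (3) Medial Vowel Deletion: [hivzevime] → [hvzevme]
  (4) Progressive Voicing Assimilation: [hvzevme] → [hfsevme]

[sutuhka], [hfsevme]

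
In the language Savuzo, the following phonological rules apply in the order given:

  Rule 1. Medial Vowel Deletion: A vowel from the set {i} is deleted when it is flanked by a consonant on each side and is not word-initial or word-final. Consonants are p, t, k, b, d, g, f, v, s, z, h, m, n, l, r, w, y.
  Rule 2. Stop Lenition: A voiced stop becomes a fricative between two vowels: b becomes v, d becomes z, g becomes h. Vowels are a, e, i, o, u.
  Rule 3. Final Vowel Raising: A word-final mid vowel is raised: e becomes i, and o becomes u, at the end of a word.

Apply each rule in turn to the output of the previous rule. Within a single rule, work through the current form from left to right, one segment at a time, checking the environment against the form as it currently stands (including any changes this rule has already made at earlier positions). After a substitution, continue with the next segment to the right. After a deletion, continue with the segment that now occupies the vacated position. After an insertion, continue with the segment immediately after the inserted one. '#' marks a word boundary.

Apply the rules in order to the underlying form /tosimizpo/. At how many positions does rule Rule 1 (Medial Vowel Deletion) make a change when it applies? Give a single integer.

Rule 1 Medial Vowel Deletion: [tosimizpo] → [tosmzpo]
Rule 2 Stop Lenition: no change — [tosmzpo]
Rule 3 Final Vowel Raising: [tosmzpo] → [tosmzpu]
Rule Rule 1 changed 2 position(s).

2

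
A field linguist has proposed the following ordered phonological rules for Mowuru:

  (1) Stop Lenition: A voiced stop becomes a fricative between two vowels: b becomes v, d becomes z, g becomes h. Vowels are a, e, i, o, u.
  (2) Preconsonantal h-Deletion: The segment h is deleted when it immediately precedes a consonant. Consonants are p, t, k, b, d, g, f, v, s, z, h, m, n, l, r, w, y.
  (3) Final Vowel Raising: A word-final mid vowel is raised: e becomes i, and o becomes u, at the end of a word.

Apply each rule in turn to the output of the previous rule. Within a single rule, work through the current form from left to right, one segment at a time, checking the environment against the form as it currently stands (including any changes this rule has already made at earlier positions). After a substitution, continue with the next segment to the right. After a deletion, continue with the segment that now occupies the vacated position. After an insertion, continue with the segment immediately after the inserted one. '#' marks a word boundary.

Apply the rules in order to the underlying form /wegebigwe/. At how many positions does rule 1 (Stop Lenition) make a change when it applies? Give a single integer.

2

(1) Stop Lenition: [wegebigwe] → [wehevigwe]
(2) Preconsonantal h-Deletion: no change — [wehevigwe]
(3) Final Vowel Raising: [wehevigwe] → [wehevigwi]
Rule 1 changed 2 position(s).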